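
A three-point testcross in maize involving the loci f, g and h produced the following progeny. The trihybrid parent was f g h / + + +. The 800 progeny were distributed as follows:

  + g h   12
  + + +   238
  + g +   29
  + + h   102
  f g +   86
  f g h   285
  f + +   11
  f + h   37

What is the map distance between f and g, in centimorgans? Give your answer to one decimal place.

The two rarest classes, + g h and f + +, are the double crossovers. Comparing them with the parentals, only the f allele has switched, so f is the middle locus and the order is h – f – g.
Crossovers in the f–g interval produce the single-crossover classes f + h and + g + (37 + 29 = 66) plus the double crossovers (23).
RF(f–g) = (66 + 23) / 800 = 89/800 = 0.1113 → 11.1 centimorgans.

11.1 centimorgans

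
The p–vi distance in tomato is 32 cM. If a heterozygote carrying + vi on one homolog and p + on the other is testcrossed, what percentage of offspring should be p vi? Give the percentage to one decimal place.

A map distance of 32 cM corresponds to a recombination frequency of 0.320.
The F1 is + vi / p +, so p vi is a recombinant gamete class with expected frequency r/2 = 0.320/2 = 0.1600.
That is 0.1600 = 16.0% of the progeny.

16.0%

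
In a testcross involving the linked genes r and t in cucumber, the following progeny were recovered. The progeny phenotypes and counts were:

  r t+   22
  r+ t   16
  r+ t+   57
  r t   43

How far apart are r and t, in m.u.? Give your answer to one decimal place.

The two most frequent classes, r+ t+ (57) and r t (43), are the parental types, so the F1 was r+ t+ / r t.
The recombinant classes are r+ t and r t+: 16 + 22 = 38.
Recombination frequency = 38/138 = 0.2754 ≈ 27.5%, i.e. 27.5 m.u.

27.5 m.u.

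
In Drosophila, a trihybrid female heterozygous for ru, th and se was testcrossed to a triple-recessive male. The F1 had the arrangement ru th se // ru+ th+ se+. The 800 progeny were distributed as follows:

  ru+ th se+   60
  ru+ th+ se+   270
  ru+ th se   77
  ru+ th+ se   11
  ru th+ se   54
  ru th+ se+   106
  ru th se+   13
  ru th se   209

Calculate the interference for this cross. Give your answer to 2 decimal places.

0.33

The two rarest classes, ru th se+ and ru+ th+ se, are the double crossovers. Comparing them with the parentals, only the se allele has switched, so se is the middle locus and the order is ru – se – th.
ru–se: (183 + 24)/800 = 0.2587; se–th: (114 + 24)/800 = 0.1725.
Expected DCO frequency = 0.2587 × 0.1725 ≈ 0.04463; observed = 24/800 ≈ 0.03000.
Coefficient of coincidence = 0.03000/0.04463 ≈ 0.67; interference = 1 − 0.67 = 0.33.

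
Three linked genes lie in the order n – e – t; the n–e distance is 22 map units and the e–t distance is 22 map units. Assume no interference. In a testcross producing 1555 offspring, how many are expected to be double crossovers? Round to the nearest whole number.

Map distances give recombination frequencies of 0.220 and 0.220 for the two intervals.
With no interference, expected double-crossover frequency = 0.220 × 0.220 = 0.04840.
Expected number = 0.04840 × 1555 = 75.26 ≈ 75.

75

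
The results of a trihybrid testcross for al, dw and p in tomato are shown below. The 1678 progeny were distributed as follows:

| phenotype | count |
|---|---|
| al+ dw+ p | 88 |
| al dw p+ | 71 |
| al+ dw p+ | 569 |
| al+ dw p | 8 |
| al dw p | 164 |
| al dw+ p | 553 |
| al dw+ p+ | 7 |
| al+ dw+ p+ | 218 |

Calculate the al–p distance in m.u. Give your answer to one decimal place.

The two most frequent reciprocal classes, al+ dw p+ and al dw+ p, are the parental types, so the F1 was al+ dw p+ / al dw+ p.
The two rarest classes, al+ dw p and al dw+ p+, are the double crossovers. Comparing them with the parentals, only the p allele has switched, so p is the middle locus and the order is dw – p – al.
Crossovers in the p–al interval produce the single-crossover classes al dw p+ and al+ dw+ p (71 + 88 = 159) plus the double crossovers (15).
RF(p–al) = (159 + 15) / 1678 = 174/1678 = 0.1037 → 10.4 m.u.

10.4 m.u.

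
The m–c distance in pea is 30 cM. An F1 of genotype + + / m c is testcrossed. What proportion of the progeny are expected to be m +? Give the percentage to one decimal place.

A map distance of 30 cM corresponds to a recombination frequency of 0.300.
The F1 is + + / m c, so m + is a recombinant gamete class with expected frequency r/2 = 0.300/2 = 0.1500.
That is 0.1500 = 15.0% of the progeny.

15.0%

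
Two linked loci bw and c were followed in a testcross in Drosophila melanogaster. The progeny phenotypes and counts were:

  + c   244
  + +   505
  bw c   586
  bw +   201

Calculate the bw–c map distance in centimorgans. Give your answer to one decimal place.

The two most frequent classes, + + (505) and bw c (586), are the parental types, so the F1 was + + / bw c.
The recombinant classes are + c and bw +: 244 + 201 = 445.
Recombination frequency = 445/1536 = 0.2897 ≈ 29.0%, i.e. 29.0 centimorgans.

29.0 centimorgans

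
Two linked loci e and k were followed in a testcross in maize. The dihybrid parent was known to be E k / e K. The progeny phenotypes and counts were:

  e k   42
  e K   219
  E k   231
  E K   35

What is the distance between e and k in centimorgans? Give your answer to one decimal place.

The recombinant classes are E K and e k: 35 + 42 = 77.
Recombination frequency = 77/527 = 0.1461 ≈ 14.6%, i.e. 14.6 centimorgans.

14.6 centimorgans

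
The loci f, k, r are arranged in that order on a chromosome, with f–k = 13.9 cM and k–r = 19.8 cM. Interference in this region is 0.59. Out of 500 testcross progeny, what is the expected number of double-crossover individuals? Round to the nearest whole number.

Map distances give recombination frequencies of 0.139 and 0.198 for the two intervals.
With interference 0.59 (so coincidence = 0.41), expected double-crossover frequency = 0.139 × 0.198 × 0.41 = 0.01128.
Expected number = 0.01128 × 500 = 5.64 ≈ 6.

6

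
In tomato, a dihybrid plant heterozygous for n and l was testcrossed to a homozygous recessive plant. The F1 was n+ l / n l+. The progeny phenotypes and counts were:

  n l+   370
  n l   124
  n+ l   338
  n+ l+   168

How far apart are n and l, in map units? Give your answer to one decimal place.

The recombinant classes are n+ l+ and n l: 168 + 124 = 292.
Recombination frequency = 292/1000 = 0.2920 ≈ 29.2%, i.e. 29.2 map units.

29.2 map units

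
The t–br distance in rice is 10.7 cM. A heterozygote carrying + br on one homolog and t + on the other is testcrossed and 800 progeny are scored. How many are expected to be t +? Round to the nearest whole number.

A map distance of 10.7 cM corresponds to a recombination frequency of 0.107.
The F1 is + br / t +, so t + is a parental gamete class with expected frequency (1 − r)/2 = 0.893/2 = 0.4465.
Expected number = 0.4465 × 800 = 357.20 ≈ 357.

357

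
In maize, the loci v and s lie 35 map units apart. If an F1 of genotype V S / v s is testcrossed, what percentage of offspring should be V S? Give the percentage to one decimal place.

32.5%

A map distance of 35 map units corresponds to a recombination frequency of 0.350.
The F1 is V S / v s, so V S is a parental gamete class with expected frequency (1 − r)/2 = 0.650/2 = 0.3250.
That is 0.3250 = 32.5% of the progeny.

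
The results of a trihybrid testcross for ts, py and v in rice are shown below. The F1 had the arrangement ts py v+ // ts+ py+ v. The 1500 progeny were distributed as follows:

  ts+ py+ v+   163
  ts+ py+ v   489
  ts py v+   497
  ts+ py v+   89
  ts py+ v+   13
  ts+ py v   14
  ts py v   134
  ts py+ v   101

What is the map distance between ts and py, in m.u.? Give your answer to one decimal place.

The two rarest classes, ts py+ v+ and ts+ py v, are the double crossovers. Comparing them with the parentals, only the py allele has switched, so py is the middle locus and the order is ts – py – v.
Crossovers in the ts–py interval produce the single-crossover classes ts+ py v+ and ts py+ v (89 + 101 = 190) plus the double crossovers (27).
RF(ts–py) = (190 + 27) / 1500 = 217/1500 = 0.1447 → 14.5 m.u.

14.5 m.u.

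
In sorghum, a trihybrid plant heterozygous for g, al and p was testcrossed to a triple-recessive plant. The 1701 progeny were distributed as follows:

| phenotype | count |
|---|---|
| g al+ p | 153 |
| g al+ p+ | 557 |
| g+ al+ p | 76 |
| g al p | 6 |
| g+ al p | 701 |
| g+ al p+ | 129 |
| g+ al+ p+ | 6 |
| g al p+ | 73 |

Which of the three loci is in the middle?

g

The two most frequent reciprocal classes, g al+ p+ and g+ al p, are the parental types, so the F1 was g al+ p+ / g+ al p.
The two rarest classes, g+ al+ p+ and g al p, are the double crossovers. Comparing them with the parentals, only the g allele has switched, so g is the middle locus and the order is p – g – al.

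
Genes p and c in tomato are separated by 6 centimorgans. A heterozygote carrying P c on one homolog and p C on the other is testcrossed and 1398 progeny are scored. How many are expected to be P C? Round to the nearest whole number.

42

A map distance of 6 centimorgans corresponds to a recombination frequency of 0.060.
The F1 is P c / p C, so P C is a recombinant gamete class with expected frequency r/2 = 0.060/2 = 0.0300.
Expected number = 0.0300 × 1398 = 41.94 ≈ 42.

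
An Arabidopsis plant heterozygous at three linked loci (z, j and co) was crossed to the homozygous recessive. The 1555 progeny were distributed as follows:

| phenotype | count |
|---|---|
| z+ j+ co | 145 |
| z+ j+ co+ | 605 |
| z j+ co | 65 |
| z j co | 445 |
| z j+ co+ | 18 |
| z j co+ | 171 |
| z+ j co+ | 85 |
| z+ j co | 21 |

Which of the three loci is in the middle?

z

The two most frequent reciprocal classes, z j co and z+ j+ co+, are the parental types, so the F1 was z j co / z+ j+ co+.
The two rarest classes, z+ j co and z j+ co+, are the double crossovers. Comparing them with the parentals, only the z allele has switched, so z is the middle locus and the order is j – z – co.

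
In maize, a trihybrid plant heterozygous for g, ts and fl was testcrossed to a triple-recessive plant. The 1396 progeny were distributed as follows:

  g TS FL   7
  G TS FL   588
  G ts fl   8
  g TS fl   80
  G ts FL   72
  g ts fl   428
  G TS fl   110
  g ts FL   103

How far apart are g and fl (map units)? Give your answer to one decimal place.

16.3 map units

The two most frequent reciprocal classes, g ts fl and G TS FL, are the parental types, so the F1 was g ts fl / G TS FL.
The two rarest classes, G ts fl and g TS FL, are the double crossovers. Comparing them with the parentals, only the g allele has switched, so g is the middle locus and the order is fl – g – ts.
Crossovers in the fl–g interval produce the single-crossover classes g ts FL and G TS fl (103 + 110 = 213) plus the double crossovers (15).
RF(fl–g) = (213 + 15) / 1396 = 228/1396 = 0.1633 → 16.3 map units.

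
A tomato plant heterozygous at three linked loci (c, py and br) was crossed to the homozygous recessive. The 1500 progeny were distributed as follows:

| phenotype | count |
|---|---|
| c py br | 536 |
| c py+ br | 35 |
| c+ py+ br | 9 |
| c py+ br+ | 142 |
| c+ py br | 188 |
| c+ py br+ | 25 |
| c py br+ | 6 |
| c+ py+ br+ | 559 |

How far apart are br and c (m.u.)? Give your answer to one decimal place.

23.0 m.u.

The two most frequent reciprocal classes, c py br and c+ py+ br+, are the parental types, so the F1 was c py br / c+ py+ br+.
The two rarest classes, c py br+ and c+ py+ br, are the double crossovers. Comparing them with the parentals, only the br allele has switched, so br is the middle locus and the order is py – br – c.
Crossovers in the br–c interval produce the single-crossover classes c+ py br and c py+ br+ (188 + 142 = 330) plus the double crossovers (15).
RF(br–c) = (330 + 15) / 1500 = 345/1500 = 0.2300 → 23.0 m.u.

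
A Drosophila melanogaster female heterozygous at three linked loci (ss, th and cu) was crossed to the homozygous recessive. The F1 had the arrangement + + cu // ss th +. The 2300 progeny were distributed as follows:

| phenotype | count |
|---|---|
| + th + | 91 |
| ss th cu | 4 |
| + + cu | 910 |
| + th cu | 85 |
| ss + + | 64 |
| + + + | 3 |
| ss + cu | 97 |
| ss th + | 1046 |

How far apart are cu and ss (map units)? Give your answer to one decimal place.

8.5 map units

The two rarest classes, + + + and ss th cu, are the double crossovers. Comparing them with the parentals, only the cu allele has switched, so cu is the middle locus and the order is th – cu – ss.
Crossovers in the cu–ss interval produce the single-crossover classes ss + cu and + th + (97 + 91 = 188) plus the double crossovers (7).
RF(cu–ss) = (188 + 7) / 2300 = 195/2300 = 0.0848 → 8.5 map units.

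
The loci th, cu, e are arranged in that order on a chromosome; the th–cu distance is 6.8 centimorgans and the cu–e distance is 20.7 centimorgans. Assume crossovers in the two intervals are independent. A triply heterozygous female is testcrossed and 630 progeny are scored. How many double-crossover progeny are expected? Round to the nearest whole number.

9

Map distances give recombination frequencies of 0.068 and 0.207 for the two intervals.
With no interference, expected double-crossover frequency = 0.068 × 0.207 = 0.01408.
Expected number = 0.01408 × 630 = 8.87 ≈ 9.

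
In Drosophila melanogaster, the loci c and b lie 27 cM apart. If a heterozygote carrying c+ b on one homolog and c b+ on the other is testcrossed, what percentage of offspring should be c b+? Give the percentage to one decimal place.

A map distance of 27 cM corresponds to a recombination frequency of 0.270.
The F1 is c+ b / c b+, so c b+ is a parental gamete class with expected frequency (1 − r)/2 = 0.730/2 = 0.3650.
That is 0.3650 = 36.5% of the progeny.

36.5%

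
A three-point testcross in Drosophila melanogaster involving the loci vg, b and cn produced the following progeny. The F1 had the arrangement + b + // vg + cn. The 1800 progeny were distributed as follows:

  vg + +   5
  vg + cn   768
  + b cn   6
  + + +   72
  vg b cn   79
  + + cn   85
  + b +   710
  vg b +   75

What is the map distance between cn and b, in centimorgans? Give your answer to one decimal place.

9.0 centimorgans

The two rarest classes, + b cn and vg + +, are the double crossovers. Comparing them with the parentals, only the cn allele has switched, so cn is the middle locus and the order is b – cn – vg.
Crossovers in the b–cn interval produce the single-crossover classes + + + and vg b cn (72 + 79 = 151) plus the double crossovers (11).
RF(b–cn) = (151 + 11) / 1800 = 162/1800 = 0.0900 → 9.0 centimorgans.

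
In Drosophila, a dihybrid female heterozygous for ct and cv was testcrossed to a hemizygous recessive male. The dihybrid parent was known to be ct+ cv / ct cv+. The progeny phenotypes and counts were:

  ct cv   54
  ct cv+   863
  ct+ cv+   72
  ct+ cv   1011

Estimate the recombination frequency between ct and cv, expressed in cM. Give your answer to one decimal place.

6.3 cM

The recombinant classes are ct+ cv+ and ct cv: 72 + 54 = 126.
Recombination frequency = 126/2000 = 0.0630 ≈ 6.3%, i.e. 6.3 cM.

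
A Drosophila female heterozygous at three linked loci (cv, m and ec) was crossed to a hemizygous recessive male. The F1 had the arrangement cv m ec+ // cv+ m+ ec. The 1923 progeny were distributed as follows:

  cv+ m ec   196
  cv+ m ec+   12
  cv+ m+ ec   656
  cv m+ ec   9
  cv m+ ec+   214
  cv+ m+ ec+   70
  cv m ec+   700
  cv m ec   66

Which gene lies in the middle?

cv

The two rarest classes, cv+ m ec+ and cv m+ ec, are the double crossovers. Comparing them with the parentals, only the cv allele has switched, so cv is the middle locus and the order is m – cv – ec.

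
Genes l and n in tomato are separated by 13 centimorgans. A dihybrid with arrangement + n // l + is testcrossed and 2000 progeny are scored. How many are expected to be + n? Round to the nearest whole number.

870

A map distance of 13 centimorgans corresponds to a recombination frequency of 0.130.
The F1 is + n / l +, so + n is a parental gamete class with expected frequency (1 − r)/2 = 0.870/2 = 0.4350.
Expected number = 0.4350 × 2000 = 870.00 ≈ 870.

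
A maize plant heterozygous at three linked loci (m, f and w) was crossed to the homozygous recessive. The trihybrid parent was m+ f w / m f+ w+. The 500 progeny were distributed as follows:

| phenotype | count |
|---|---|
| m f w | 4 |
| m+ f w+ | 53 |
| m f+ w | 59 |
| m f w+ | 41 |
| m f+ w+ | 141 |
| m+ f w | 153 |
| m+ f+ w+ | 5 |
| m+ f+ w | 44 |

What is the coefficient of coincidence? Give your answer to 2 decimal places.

The two rarest classes, m f w and m+ f+ w+, are the double crossovers. Comparing them with the parentals, only the m allele has switched, so m is the middle locus and the order is f – m – w.
f–m: (85 + 9)/500 = 0.1880; m–w: (112 + 9)/500 = 0.2420.
Expected DCO frequency = 0.1880 × 0.2420 ≈ 0.04550; observed = 9/500 ≈ 0.01800.
Coefficient of coincidence = 0.01800/0.04550 ≈ 0.40.

0.40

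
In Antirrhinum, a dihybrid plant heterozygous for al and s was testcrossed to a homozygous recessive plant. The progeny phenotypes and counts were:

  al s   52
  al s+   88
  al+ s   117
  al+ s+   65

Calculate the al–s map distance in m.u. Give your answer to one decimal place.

The two most frequent classes, al+ s (117) and al s+ (88), are the parental types, so the F1 was al+ s / al s+.
The recombinant classes are al+ s+ and al s: 65 + 52 = 117.
Recombination frequency = 117/322 = 0.3634 ≈ 36.3%, i.e. 36.3 m.u.

36.3 m.u.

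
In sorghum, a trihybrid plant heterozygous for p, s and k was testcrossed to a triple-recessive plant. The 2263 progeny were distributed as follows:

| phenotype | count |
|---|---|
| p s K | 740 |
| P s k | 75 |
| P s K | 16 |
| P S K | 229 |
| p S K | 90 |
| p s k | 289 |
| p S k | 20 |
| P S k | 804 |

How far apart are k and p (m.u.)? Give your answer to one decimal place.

The two most frequent reciprocal classes, P S k and p s K, are the parental types, so the F1 was P S k / p s K.
The two rarest classes, p S k and P s K, are the double crossovers. Comparing them with the parentals, only the p allele has switched, so p is the middle locus and the order is s – p – k.
Crossovers in the p–k interval produce the single-crossover classes P S K and p s k (229 + 289 = 518) plus the double crossovers (36).
RF(p–k) = (518 + 36) / 2263 = 554/2263 = 0.2448 → 24.5 m.u.

24.5 m.u.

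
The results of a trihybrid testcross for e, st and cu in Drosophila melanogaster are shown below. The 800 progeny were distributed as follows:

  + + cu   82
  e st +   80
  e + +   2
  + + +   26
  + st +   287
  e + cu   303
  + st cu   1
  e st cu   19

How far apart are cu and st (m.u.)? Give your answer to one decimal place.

The two most frequent reciprocal classes, + st + and e + cu, are the parental types, so the F1 was + st + / e + cu.
The two rarest classes, + st cu and e + +, are the double crossovers. Comparing them with the parentals, only the cu allele has switched, so cu is the middle locus and the order is e – cu – st.
Crossovers in the cu–st interval produce the single-crossover classes + + + and e st cu (26 + 19 = 45) plus the double crossovers (3).
RF(cu–st) = (45 + 3) / 800 = 48/800 = 0.0600 → 6.0 m.u.

6.0 m.u.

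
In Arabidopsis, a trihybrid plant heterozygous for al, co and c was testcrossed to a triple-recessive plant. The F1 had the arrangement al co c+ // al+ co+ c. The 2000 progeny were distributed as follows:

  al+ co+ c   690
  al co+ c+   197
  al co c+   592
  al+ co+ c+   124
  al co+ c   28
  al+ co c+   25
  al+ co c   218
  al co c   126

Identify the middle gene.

al

The two rarest classes, al+ co c+ and al co+ c, are the double crossovers. Comparing them with the parentals, only the al allele has switched, so al is the middle locus and the order is c – al – co.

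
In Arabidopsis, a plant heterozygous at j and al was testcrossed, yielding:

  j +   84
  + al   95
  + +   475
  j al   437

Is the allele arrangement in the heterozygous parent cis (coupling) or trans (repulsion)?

cis

The two most frequent classes are + + (475) and j al (437); these are the parental (non-recombinant) types.
So the F1 carried + + on one chromosome and j al on the other — the recessive alleles are on the same chromosome (cis / coupling).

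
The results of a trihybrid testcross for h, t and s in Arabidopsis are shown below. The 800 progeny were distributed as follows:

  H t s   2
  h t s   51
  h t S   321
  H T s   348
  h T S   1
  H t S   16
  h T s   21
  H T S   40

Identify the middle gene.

The two most frequent reciprocal classes, h t S and H T s, are the parental types, so the F1 was h t S / H T s.
The two rarest classes, h T S and H t s, are the double crossovers. Comparing them with the parentals, only the t allele has switched, so t is the middle locus and the order is h – t – s.

t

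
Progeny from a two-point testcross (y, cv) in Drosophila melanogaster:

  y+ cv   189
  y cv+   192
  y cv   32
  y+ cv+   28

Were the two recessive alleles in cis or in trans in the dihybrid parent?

The two most frequent classes are y+ cv (189) and y cv+ (192); these are the parental (non-recombinant) types.
So the F1 carried y+ cv on one chromosome and y cv+ on the other — the recessive alleles are on opposite chromosomes (trans / repulsion).

trans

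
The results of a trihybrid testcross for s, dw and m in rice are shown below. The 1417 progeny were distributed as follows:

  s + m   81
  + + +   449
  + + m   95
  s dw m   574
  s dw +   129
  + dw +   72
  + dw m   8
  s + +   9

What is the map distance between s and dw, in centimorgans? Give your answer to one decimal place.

The two most frequent reciprocal classes, s dw m and + + +, are the parental types, so the F1 was s dw m / + + +.
The two rarest classes, + dw m and s + +, are the double crossovers. Comparing them with the parentals, only the s allele has switched, so s is the middle locus and the order is dw – s – m.
Crossovers in the dw–s interval produce the single-crossover classes s + m and + dw + (81 + 72 = 153) plus the double crossovers (17).
RF(dw–s) = (153 + 17) / 1417 = 170/1417 = 0.1200 → 12.0 centimorgans.

12.0 centimorgans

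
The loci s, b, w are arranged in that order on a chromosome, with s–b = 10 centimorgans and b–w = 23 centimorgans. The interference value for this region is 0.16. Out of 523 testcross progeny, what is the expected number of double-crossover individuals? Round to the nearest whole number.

Map distances give recombination frequencies of 0.100 and 0.230 for the two intervals.
With interference 0.16 (so coincidence = 0.84), expected double-crossover frequency = 0.100 × 0.230 × 0.84 = 0.01932.
Expected number = 0.01932 × 523 = 10.10 ≈ 10.

10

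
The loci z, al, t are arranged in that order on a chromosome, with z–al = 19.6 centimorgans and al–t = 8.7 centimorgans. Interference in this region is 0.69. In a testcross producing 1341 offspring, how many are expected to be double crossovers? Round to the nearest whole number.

Map distances give recombination frequencies of 0.196 and 0.087 for the two intervals.
With interference 0.69 (so coincidence = 0.31), expected double-crossover frequency = 0.196 × 0.087 × 0.31 = 0.00529.
Expected number = 0.00529 × 1341 = 7.09 ≈ 7.

7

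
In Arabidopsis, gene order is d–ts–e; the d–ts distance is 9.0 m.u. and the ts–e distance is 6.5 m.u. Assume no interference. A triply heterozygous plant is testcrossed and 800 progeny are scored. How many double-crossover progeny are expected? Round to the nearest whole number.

5

Map distances give recombination frequencies of 0.090 and 0.065 for the two intervals.
With no interference, expected double-crossover frequency = 0.090 × 0.065 = 0.00585.
Expected number = 0.00585 × 800 = 4.68 ≈ 5.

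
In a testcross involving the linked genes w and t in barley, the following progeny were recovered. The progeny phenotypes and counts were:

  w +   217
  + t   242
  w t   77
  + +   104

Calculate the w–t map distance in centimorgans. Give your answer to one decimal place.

The two most frequent classes, + t (242) and w + (217), are the parental types, so the F1 was + t / w +.
The recombinant classes are + + and w t: 104 + 77 = 181.
Recombination frequency = 181/640 = 0.2828 ≈ 28.3%, i.e. 28.3 centimorgans.

28.3 centimorgans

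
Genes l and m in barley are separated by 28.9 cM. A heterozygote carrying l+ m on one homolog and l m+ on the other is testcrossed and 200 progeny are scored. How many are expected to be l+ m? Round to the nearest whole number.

71

A map distance of 28.9 cM corresponds to a recombination frequency of 0.289.
The F1 is l+ m / l m+, so l+ m is a parental gamete class with expected frequency (1 − r)/2 = 0.711/2 = 0.3555.
Expected number = 0.3555 × 200 = 71.10 ≈ 71.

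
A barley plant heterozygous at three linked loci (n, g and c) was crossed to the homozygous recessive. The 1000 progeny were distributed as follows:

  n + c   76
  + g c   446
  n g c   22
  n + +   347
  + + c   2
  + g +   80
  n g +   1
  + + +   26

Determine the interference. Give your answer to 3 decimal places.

The two most frequent reciprocal classes, n + + and + g c, are the parental types, so the F1 was n + + / + g c.
The two rarest classes, n g + and + + c, are the double crossovers. Comparing them with the parentals, only the g allele has switched, so g is the middle locus and the order is n – g – c.
n–g: (48 + 3)/1000 = 0.0510; g–c: (156 + 3)/1000 = 0.1590.
Expected DCO frequency = 0.0510 × 0.1590 ≈ 0.00811; observed = 3/1000 ≈ 0.00300.
Coefficient of coincidence = 0.00300/0.00811 ≈ 0.370; interference = 1 − 0.370 = 0.630.

0.630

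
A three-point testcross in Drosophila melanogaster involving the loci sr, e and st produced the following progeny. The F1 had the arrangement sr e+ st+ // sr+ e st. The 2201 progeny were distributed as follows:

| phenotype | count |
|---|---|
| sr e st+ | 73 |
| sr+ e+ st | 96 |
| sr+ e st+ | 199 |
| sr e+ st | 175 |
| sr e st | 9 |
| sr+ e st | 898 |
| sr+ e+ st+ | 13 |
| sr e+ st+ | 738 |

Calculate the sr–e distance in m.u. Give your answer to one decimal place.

8.7 m.u.

The two rarest classes, sr+ e+ st+ and sr e st, are the double crossovers. Comparing them with the parentals, only the sr allele has switched, so sr is the middle locus and the order is e – sr – st.
Crossovers in the e–sr interval produce the single-crossover classes sr e st+ and sr+ e+ st (73 + 96 = 169) plus the double crossovers (22).
RF(e–sr) = (169 + 22) / 2201 = 191/2201 = 0.0868 → 8.7 m.u.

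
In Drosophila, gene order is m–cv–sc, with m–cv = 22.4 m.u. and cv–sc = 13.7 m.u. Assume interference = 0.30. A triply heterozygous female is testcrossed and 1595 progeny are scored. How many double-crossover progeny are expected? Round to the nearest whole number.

Map distances give recombination frequencies of 0.224 and 0.137 for the two intervals.
With interference 0.30 (so coincidence = 0.70), expected double-crossover frequency = 0.224 × 0.137 × 0.70 = 0.02148.
Expected number = 0.02148 × 1595 = 34.26 ≈ 34.

34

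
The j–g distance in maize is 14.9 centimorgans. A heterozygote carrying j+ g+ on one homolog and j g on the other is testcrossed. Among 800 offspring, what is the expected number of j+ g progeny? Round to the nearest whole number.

60

A map distance of 14.9 centimorgans corresponds to a recombination frequency of 0.149.
The F1 is j+ g+ / j g, so j+ g is a recombinant gamete class with expected frequency r/2 = 0.149/2 = 0.0745.
Expected number = 0.0745 × 800 = 59.60 ≈ 60.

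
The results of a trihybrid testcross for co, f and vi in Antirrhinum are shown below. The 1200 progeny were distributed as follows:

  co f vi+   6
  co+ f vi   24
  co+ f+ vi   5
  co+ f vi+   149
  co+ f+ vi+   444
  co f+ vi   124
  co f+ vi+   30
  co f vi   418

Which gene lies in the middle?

vi

The two most frequent reciprocal classes, co+ f+ vi+ and co f vi, are the parental types, so the F1 was co+ f+ vi+ / co f vi.
The two rarest classes, co+ f+ vi and co f vi+, are the double crossovers. Comparing them with the parentals, only the vi allele has switched, so vi is the middle locus and the order is co – vi – f.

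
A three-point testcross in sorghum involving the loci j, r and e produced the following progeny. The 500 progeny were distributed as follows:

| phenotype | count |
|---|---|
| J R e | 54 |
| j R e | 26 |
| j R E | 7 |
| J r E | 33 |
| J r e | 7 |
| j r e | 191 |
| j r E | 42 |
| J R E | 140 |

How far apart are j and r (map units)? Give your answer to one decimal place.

14.6 map units

The two most frequent reciprocal classes, J R E and j r e, are the parental types, so the F1 was J R E / j r e.
The two rarest classes, j R E and J r e, are the double crossovers. Comparing them with the parentals, only the j allele has switched, so j is the middle locus and the order is e – j – r.
Crossovers in the j–r interval produce the single-crossover classes J r E and j R e (33 + 26 = 59) plus the double crossovers (14).
RF(j–r) = (59 + 14) / 500 = 73/500 = 0.1460 → 14.6 map units.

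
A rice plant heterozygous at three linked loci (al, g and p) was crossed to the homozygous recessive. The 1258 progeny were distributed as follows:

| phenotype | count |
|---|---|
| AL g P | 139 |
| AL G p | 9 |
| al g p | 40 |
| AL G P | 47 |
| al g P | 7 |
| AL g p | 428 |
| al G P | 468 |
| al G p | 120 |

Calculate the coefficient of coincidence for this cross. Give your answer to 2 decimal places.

The two most frequent reciprocal classes, al G P and AL g p, are the parental types, so the F1 was al G P / AL g p.
The two rarest classes, al g P and AL G p, are the double crossovers. Comparing them with the parentals, only the g allele has switched, so g is the middle locus and the order is al – g – p.
al–g: (87 + 16)/1258 = 0.0819; g–p: (259 + 16)/1258 = 0.2186.
Expected DCO frequency = 0.0819 × 0.2186 ≈ 0.01790; observed = 16/1258 ≈ 0.01272.
Coefficient of coincidence = 0.01272/0.01790 ≈ 0.71.

0.71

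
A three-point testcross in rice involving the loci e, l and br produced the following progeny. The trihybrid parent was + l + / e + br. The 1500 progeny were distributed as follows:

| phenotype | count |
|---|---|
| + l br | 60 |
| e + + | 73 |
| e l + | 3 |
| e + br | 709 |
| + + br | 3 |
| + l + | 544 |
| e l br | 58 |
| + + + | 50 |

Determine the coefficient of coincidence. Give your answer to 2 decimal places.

The two rarest classes, e l + and + + br, are the double crossovers. Comparing them with the parentals, only the e allele has switched, so e is the middle locus and the order is br – e – l.
br–e: (133 + 6)/1500 = 0.0927; e–l: (108 + 6)/1500 = 0.0760.
Expected DCO frequency = 0.0927 × 0.0760 ≈ 0.00705; observed = 6/1500 ≈ 0.00400.
Coefficient of coincidence = 0.00400/0.00705 ≈ 0.57.

0.57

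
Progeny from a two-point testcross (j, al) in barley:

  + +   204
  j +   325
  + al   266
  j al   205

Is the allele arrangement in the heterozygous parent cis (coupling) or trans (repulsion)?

The two most frequent classes are + al (266) and j + (325); these are the parental (non-recombinant) types.
So the F1 carried + al on one chromosome and j + on the other — the recessive alleles are on opposite chromosomes (trans / repulsion).

trans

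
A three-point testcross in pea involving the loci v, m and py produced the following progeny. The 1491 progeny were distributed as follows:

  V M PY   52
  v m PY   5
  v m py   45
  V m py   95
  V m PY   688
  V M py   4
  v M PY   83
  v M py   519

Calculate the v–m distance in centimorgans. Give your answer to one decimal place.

The two most frequent reciprocal classes, v M py and V m PY, are the parental types, so the F1 was v M py / V m PY.
The two rarest classes, V M py and v m PY, are the double crossovers. Comparing them with the parentals, only the v allele has switched, so v is the middle locus and the order is py – v – m.
Crossovers in the v–m interval produce the single-crossover classes v m py and V M PY (45 + 52 = 97) plus the double crossovers (9).
RF(v–m) = (97 + 9) / 1491 = 106/1491 = 0.0711 → 7.1 centimorgans.

7.1 centimorgans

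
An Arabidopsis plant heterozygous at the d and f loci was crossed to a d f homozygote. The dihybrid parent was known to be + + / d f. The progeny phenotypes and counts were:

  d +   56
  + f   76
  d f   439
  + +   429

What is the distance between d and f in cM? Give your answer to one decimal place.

The recombinant classes are + f and d +: 76 + 56 = 132.
Recombination frequency = 132/1000 = 0.1320 ≈ 13.2%, i.e. 13.2 cM.

13.2 cM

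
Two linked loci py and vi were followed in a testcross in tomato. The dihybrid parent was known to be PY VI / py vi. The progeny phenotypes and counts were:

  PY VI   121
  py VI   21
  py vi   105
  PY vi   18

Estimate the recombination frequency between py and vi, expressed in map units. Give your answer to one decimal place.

14.7 map units

The recombinant classes are PY vi and py VI: 18 + 21 = 39.
Recombination frequency = 39/265 = 0.1472 ≈ 14.7%, i.e. 14.7 map units.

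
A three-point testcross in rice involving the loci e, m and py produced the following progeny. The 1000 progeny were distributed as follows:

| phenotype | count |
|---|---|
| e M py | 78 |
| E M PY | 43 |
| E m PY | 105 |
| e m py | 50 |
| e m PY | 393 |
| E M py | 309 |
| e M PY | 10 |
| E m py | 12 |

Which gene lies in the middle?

The two most frequent reciprocal classes, E M py and e m PY, are the parental types, so the F1 was E M py / e m PY.
The two rarest classes, E m py and e M PY, are the double crossovers. Comparing them with the parentals, only the m allele has switched, so m is the middle locus and the order is py – m – e.

m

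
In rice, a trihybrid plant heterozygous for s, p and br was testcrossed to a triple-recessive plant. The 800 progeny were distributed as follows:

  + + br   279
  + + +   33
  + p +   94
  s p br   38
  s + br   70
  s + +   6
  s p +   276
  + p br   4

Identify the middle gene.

p

The two most frequent reciprocal classes, + + br and s p +, are the parental types, so the F1 was + + br / s p +.
The two rarest classes, + p br and s + +, are the double crossovers. Comparing them with the parentals, only the p allele has switched, so p is the middle locus and the order is br – p – s.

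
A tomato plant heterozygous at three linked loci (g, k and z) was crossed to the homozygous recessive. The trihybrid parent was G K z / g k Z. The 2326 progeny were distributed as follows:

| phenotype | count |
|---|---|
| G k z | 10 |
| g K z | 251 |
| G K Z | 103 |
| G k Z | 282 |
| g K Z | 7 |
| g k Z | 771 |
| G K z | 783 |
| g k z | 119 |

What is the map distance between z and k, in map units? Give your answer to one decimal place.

10.3 map units

The two rarest classes, G k z and g K Z, are the double crossovers. Comparing them with the parentals, only the k allele has switched, so k is the middle locus and the order is g – k – z.
Crossovers in the k–z interval produce the single-crossover classes G K Z and g k z (103 + 119 = 222) plus the double crossovers (17).
RF(k–z) = (222 + 17) / 2326 = 239/2326 = 0.1028 → 10.3 map units.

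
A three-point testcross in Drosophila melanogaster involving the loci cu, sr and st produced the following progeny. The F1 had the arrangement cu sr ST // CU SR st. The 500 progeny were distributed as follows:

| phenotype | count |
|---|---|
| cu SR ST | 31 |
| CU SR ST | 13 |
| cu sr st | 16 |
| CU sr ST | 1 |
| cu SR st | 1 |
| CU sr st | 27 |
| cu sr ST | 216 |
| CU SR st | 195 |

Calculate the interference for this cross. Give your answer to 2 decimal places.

0.46

The two rarest classes, CU sr ST and cu SR st, are the double crossovers. Comparing them with the parentals, only the cu allele has switched, so cu is the middle locus and the order is st – cu – sr.
st–cu: (29 + 2)/500 = 0.0620; cu–sr: (58 + 2)/500 = 0.1200.
Expected DCO frequency = 0.0620 × 0.1200 ≈ 0.00744; observed = 2/500 ≈ 0.00400.
Coefficient of coincidence = 0.00400/0.00744 ≈ 0.54; interference = 1 − 0.54 = 0.46.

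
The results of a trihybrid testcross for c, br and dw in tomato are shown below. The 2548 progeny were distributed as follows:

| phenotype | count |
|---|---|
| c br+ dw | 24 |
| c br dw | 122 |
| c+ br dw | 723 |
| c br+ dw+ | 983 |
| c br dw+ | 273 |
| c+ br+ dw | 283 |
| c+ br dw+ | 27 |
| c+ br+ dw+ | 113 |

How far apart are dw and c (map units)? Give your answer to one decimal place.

The two most frequent reciprocal classes, c+ br dw and c br+ dw+, are the parental types, so the F1 was c+ br dw / c br+ dw+.
The two rarest classes, c+ br dw+ and c br+ dw, are the double crossovers. Comparing them with the parentals, only the dw allele has switched, so dw is the middle locus and the order is c – dw – br.
Crossovers in the c–dw interval produce the single-crossover classes c br dw and c+ br+ dw+ (122 + 113 = 235) plus the double crossovers (51).
RF(c–dw) = (235 + 51) / 2548 = 286/2548 = 0.1122 → 11.2 map units.

11.2 map units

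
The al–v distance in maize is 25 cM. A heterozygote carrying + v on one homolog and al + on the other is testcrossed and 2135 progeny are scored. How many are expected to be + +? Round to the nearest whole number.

267

A map distance of 25 cM corresponds to a recombination frequency of 0.250.
The F1 is + v / al +, so + + is a recombinant gamete class with expected frequency r/2 = 0.250/2 = 0.1250.
Expected number = 0.1250 × 2135 = 266.88 ≈ 267.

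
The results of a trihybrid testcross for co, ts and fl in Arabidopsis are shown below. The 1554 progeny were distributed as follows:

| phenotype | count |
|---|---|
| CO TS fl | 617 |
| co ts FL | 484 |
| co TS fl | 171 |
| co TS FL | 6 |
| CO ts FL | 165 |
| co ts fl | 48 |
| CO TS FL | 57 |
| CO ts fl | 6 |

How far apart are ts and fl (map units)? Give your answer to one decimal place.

7.5 map units

The two most frequent reciprocal classes, CO TS fl and co ts FL, are the parental types, so the F1 was CO TS fl / co ts FL.
The two rarest classes, CO ts fl and co TS FL, are the double crossovers. Comparing them with the parentals, only the ts allele has switched, so ts is the middle locus and the order is fl – ts – co.
Crossovers in the fl–ts interval produce the single-crossover classes CO TS FL and co ts fl (57 + 48 = 105) plus the double crossovers (12).
RF(fl–ts) = (105 + 12) / 1554 = 117/1554 = 0.0753 → 7.5 map units.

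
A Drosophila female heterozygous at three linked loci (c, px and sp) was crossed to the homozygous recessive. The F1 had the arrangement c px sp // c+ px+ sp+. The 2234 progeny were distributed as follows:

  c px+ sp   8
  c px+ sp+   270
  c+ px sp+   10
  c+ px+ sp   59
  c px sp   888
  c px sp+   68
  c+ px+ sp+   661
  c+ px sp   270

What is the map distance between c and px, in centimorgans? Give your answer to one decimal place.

25.0 centimorgans

The two rarest classes, c px+ sp and c+ px sp+, are the double crossovers. Comparing them with the parentals, only the px allele has switched, so px is the middle locus and the order is c – px – sp.
Crossovers in the c–px interval produce the single-crossover classes c+ px sp and c px+ sp+ (270 + 270 = 540) plus the double crossovers (18).
RF(c–px) = (540 + 18) / 2234 = 558/2234 = 0.2498 → 25.0 centimorgans.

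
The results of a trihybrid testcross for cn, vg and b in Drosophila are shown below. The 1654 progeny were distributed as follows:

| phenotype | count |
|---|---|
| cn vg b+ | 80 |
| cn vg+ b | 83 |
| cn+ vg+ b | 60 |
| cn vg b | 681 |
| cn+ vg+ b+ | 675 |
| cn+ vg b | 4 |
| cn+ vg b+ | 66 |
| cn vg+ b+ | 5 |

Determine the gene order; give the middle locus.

The two most frequent reciprocal classes, cn+ vg+ b+ and cn vg b, are the parental types, so the F1 was cn+ vg+ b+ / cn vg b.
The two rarest classes, cn vg+ b+ and cn+ vg b, are the double crossovers. Comparing them with the parentals, only the cn allele has switched, so cn is the middle locus and the order is b – cn – vg.

cn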